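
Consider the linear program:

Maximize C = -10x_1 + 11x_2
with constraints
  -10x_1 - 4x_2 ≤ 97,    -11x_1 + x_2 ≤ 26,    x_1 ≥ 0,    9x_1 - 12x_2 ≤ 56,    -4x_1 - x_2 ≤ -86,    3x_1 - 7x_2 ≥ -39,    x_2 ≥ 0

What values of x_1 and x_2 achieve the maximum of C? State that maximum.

Corner points and C = -10x_1 + 11x_2:
  (1088/57, 550/57) → C = -1610/19
  (860/27, 173/9) → C = -2891/27
  (563/31, 414/31) → C = -1076/31

x_1 = 563/31, x_2 = 414/31, maximum C = -1076/31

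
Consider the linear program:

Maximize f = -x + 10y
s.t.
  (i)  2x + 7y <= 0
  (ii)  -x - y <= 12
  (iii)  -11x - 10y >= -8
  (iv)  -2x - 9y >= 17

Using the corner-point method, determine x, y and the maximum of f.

Vertices and f = -x + 10y:
  (128, -140) → f = -1528
  (-13, 1) → f = 23
  (242/79, -203/79) → f = -2272/79

The optimum lies where -x - y = 12 and -2x - 9y = 17.
Solving simultaneously gives x = -13, y = 1.

x = -13, y = 1, maximum f = 23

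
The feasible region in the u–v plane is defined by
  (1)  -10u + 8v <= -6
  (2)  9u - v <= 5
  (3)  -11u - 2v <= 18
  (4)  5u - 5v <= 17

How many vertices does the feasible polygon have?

4

The feasible vertices (each the meet of two boundaries and inside every other half-plane) are:
  (17/31, -2/31)
  (-11/9, -41/18)
  (1/5, -16/5)
  (-56/65, -277/65)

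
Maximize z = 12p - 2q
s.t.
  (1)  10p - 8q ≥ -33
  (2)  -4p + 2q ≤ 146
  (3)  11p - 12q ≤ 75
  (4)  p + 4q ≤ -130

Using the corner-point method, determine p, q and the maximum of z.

Vertices and z = 12p - 2q:
  (-249/8, -1113/32) → z = -4863/16
  (-293/12, -1267/48) → z = -5765/24
  (-45/2, -215/8) → z = -865/4

p = -45/2, q = -215/8, maximum z = -865/4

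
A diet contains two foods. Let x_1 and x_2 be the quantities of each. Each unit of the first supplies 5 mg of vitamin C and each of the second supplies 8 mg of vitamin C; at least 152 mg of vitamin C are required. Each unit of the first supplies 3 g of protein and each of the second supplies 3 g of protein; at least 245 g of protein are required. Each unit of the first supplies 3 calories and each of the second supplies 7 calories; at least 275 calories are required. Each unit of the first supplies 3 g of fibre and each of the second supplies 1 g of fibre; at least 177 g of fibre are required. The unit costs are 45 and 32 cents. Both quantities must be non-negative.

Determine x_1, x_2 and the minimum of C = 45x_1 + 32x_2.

Extreme points and C = 45x_1 + 32x_2:
  (0, 177) → C = 5664
  (275/3, 0) → C = 4125
  (445/6, 15/2) → C = 7155/2
  (143/3, 34) → C = 3233
The feasible region is unbounded (it extends along (0, 1), (1, 0)), but C strictly increases along every unbounded feasible direction, so there is no improving ray and the minimum is attained at a vertex.

x_1 = 143/3, x_2 = 34, minimum C = 3233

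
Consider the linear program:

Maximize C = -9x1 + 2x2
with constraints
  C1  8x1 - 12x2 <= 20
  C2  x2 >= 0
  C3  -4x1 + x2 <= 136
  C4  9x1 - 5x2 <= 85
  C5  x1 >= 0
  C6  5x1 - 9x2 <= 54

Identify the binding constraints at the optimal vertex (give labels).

C3 and C5

Feasible corners and C = -9x1 + 2x2:
  (5/2, 0) → C = -45/2
  (230/17, 125/17) → C = -1820/17
  (0, 0) → C = 0
  (0, 136) → C = 272
The feasible region is unbounded (it extends along (1, 4), (5, 9)), but C strictly decreases along every unbounded feasible direction, so there is no improving ray and the maximum is attained at a vertex.

The maximum is at (0, 136). Substituting into each constraint, equality holds for C3 and C5; the remaining constraints have slack.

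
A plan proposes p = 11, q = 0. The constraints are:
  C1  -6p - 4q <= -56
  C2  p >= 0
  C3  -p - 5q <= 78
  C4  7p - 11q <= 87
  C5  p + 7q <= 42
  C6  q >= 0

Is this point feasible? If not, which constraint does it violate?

C1: -66 ≤ -56 ✓
C2: 11 ≥ 0 ✓
C3: -11 ≤ 78 ✓
C4: 77 ≤ 87 ✓
C5: 11 ≤ 42 ✓
C6: 0 ≥ 0 ✓

feasible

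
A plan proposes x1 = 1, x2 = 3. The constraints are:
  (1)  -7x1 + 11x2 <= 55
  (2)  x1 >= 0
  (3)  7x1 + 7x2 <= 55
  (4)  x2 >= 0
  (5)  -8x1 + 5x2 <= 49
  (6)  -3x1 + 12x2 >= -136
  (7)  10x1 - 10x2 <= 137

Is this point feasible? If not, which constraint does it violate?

feasible

(1): 26 ≤ 55 ✓
(2): 1 ≥ 0 ✓
(3): 28 ≤ 55 ✓
(4): 3 ≥ 0 ✓
(5): 7 ≤ 49 ✓
(6): 33 ≥ -136 ✓
(7): -20 ≤ 137 ✓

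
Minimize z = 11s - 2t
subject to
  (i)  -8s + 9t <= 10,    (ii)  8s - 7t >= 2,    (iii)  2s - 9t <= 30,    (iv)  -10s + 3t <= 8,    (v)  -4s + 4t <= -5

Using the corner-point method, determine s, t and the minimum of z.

Feasible corners and z = 11s - 2t:
  (85/4, 20) → z = 775/4
  (-27/14, -79/21) → z = -575/42
  (-47/28, -41/14) → z = -353/28
The feasible region is unbounded (it extends along (9, 2), (9, 8)), but z strictly increases along every unbounded feasible direction, so there is no improving ray and the minimum is attained at a vertex.

s = -27/14, t = -79/21, minimum z = -575/42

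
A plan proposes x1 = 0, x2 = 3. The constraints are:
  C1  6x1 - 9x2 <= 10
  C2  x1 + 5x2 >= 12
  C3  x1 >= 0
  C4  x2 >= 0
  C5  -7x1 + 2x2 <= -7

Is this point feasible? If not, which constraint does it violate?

Constraint C5: -7x1 + 2x2 = 6, which is not ≤ -7. All other constraints are satisfied.

not feasible — violates C5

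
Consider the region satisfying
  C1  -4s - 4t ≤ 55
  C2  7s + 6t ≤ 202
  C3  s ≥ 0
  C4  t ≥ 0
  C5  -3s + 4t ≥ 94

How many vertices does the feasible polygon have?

3

Pairwise boundary intersections that survive every other constraint:
  (0, 101/3)
  (122/23, 632/23)
  (0, 47/2)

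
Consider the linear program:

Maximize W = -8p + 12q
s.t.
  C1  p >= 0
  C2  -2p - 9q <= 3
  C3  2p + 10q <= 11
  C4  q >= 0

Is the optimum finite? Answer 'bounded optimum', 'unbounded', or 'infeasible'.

Corner points and W = -8p + 12q:
  (0, 11/10) → W = 66/5
  (0, 0) → W = 0
  (11/2, 0) → W = -44
The feasible region has finitely many vertices and no improving ray; the maximum is 66/5 at (0, 11/10).

bounded optimum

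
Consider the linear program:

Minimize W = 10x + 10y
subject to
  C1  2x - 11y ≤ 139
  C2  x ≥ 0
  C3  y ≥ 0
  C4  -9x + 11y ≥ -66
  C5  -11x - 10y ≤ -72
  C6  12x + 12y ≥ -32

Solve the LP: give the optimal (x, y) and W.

x = 72/11, y = 0, minimum W = 720/11

Corner points and W = 10x + 10y:
  (0, 36/5) → W = 72
  (22/3, 0) → W = 220/3
  (72/11, 0) → W = 720/11
The feasible region is unbounded (it extends along (0, 1), (11, 9)), but W strictly increases along every unbounded feasible direction, so there is no improving ray and the minimum is attained at a vertex.

The binding constraints are y = 0 and -11x - 10y = -72.
Solving simultaneously gives x = 72/11, y = 0.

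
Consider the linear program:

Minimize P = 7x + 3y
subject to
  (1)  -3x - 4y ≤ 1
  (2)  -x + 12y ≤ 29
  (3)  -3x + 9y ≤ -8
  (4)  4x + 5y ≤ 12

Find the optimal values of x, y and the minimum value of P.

x = 23/39, y = -9/13, minimum P = 80/39

Corner points and P = 7x + 3y:
  (23/39, -9/13) → P = 80/39
  (53, -40) → P = 251
  (148/51, 4/51) → P = 1048/51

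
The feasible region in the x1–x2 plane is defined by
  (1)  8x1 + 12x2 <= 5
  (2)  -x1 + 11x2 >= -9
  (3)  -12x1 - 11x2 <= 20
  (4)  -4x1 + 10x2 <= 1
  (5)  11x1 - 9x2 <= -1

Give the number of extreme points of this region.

4

Of the 10 pairwise boundary intersections, those satisfying every inequality are:
  (-11/13, -128/143)
  (-23/28, -25/28)
  (-211/164, -17/41)
  (-1/74, 7/74)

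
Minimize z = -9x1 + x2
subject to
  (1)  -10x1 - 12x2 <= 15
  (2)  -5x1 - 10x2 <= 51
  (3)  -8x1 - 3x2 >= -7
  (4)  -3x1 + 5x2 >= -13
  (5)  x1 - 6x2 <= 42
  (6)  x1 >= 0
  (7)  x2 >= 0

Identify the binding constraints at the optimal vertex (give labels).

Corner points and z = -9x1 + x2:
  (0, 7/3) → z = 7/3
  (7/8, 0) → z = -63/8
  (0, 0) → z = 0

The minimum is at (7/8, 0). Substituting into each constraint, equality holds for (3) and (7); the remaining constraints have slack.

(3) and (7)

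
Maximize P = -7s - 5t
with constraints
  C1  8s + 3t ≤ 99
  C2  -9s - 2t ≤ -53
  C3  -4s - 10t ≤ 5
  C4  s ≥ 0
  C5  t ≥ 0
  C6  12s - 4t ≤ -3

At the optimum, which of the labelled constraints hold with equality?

Feasible corners and P = -7s - 5t:
  (0, 33) → P = -165
  (387/68, 303/17) → P = -8769/68
  (0, 53/2) → P = -265/2
  (103/30, 221/20) → P = -4757/60

The maximum is at (103/30, 221/20). Substituting into each constraint, equality holds for C2 and C6; the remaining constraints have slack.

C2 and C6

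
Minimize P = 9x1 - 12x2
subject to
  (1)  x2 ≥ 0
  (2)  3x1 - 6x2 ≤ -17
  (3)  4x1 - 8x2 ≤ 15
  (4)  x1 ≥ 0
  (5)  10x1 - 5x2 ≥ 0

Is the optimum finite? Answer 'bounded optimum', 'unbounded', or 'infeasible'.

From the feasible point (17/9, 34/9), moving in the direction (5, 10) keeps every constraint satisfied while P decreases without bound.

unbounded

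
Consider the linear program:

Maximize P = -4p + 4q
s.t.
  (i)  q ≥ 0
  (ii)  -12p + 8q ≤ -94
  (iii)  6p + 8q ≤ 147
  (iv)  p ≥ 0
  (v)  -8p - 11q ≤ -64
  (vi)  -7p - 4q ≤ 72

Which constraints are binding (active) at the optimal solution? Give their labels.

Feasible corners and P = -4p + 4q:
  (49/2, 0) → P = -98
  (8, 0) → P = -32
  (241/18, 25/3) → P = -182/9
  (773/98, 4/49) → P = -1530/49

The maximum is at (241/18, 25/3). Substituting into each constraint, equality holds for (ii) and (iii); the remaining constraints have slack.

(ii) and (iii)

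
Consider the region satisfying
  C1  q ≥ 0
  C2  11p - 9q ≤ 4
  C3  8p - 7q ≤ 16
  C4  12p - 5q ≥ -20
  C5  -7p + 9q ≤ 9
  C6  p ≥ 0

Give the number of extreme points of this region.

Pairwise boundary intersections that survive every other constraint:
  (4/11, 0)
  (0, 0)
  (13/4, 127/36)
  (0, 1)

4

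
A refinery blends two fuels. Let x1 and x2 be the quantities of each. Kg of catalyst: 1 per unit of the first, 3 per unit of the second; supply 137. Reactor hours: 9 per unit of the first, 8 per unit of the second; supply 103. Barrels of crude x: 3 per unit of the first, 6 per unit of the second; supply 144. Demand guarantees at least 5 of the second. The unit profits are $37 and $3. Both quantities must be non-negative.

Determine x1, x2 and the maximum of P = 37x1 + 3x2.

x1 = 7, x2 = 5, maximum P = 274

The optimum lies where 9x1 + 8x2 = 103 and x2 = 5.
Solving simultaneously gives x1 = 7, x2 = 5.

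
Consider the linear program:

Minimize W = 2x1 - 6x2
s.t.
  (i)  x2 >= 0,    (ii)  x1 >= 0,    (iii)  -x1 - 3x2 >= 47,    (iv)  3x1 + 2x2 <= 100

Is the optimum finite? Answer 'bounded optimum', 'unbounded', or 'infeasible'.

The boundaries x2 = 0 and x1 = 0 meet at (0, 0), but that point violates -x1 - 3x2 ≥ 47. Every candidate vertex is excluded by some other constraint, so the feasible region is empty.

infeasible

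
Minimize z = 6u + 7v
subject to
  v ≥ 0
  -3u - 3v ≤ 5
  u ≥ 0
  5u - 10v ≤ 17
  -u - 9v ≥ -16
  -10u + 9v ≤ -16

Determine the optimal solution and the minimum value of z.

u = 8/5, v = 0, minimum z = 48/5

Corner points and z = 6u + 7v:
  (17/5, 0) → z = 102/5
  (8/5, 0) → z = 48/5
  (313/55, 63/55) → z = 2319/55
  (32/11, 16/11) → z = 304/11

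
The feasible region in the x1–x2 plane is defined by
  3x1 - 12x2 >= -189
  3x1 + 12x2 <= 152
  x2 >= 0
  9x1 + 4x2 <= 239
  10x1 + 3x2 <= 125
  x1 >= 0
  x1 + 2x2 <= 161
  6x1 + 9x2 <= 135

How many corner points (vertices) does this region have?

5

Of the 28 pairwise boundary intersections, those satisfying every inequality are:
  (0, 38/3)
  (28/5, 169/15)
  (25/2, 0)
  (0, 0)
  (10, 25/3)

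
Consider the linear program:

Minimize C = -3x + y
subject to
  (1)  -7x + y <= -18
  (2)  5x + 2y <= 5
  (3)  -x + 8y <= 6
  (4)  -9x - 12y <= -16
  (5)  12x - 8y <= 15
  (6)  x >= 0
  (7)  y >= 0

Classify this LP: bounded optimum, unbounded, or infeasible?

The boundaries 5x + 2y = 5 and -x + 8y = 6 meet at (2/3, 5/6), but that point violates -7x + y ≤ -18. Every candidate vertex is excluded by some other constraint, so the feasible region is empty.

infeasible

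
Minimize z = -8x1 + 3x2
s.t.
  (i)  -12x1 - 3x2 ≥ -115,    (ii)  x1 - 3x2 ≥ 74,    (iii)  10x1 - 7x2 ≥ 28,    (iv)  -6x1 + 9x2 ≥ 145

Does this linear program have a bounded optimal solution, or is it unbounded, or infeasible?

The boundaries -12x1 - 3x2 = -115 and x1 - 3x2 = 74 meet at (189/13, -773/39), but that point violates -6x1 + 9x2 ≥ 145. Every candidate vertex is excluded by some other constraint, so the feasible region is empty.

infeasible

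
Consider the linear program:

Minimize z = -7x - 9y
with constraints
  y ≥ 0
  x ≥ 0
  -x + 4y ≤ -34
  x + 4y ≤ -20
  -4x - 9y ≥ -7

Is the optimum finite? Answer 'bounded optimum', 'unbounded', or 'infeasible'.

infeasible

The boundaries x = 0 and -x + 4y = -34 meet at (0, -17/2), but that point violates y ≥ 0. Every candidate vertex is excluded by some other constraint, so the feasible region is empty.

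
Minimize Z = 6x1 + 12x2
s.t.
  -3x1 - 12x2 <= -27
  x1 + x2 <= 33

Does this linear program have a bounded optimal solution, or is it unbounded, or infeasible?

From the feasible point (41, -8), moving in the direction (-12, 3) keeps every constraint satisfied while Z decreases without bound.

unbounded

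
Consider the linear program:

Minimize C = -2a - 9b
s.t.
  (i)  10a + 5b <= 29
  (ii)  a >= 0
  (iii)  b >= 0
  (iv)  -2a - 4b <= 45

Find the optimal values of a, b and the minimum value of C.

Vertices and C = -2a - 9b:
  (0, 29/5) → C = -261/5
  (29/10, 0) → C = -29/5
  (0, 0) → C = 0

The optimum lies where 10a + 5b = 29 and a = 0.
Solving simultaneously gives a = 0, b = 29/5.

a = 0, b = 29/5, minimum C = -261/5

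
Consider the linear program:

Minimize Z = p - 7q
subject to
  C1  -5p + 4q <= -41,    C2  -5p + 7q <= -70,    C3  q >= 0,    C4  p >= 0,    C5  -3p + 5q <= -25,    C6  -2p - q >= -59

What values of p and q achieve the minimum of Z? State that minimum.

Corner points and Z = p - 7q:
  (14, 0) → Z = 14
  (483/19, 155/19) → Z = -602/19
  (59/2, 0) → Z = 59/2

The optimum lies where -5p + 7q = -70 and -2p - q = -59.
Solving simultaneously gives p = 483/19, q = 155/19.

p = 483/19, q = 155/19, minimum Z = -602/19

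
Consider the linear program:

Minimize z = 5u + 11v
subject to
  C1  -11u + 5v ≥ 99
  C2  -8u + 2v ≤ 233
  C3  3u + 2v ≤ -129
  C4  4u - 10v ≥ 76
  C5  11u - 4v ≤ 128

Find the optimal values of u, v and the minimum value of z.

u = -967/18, v = -1771/18, minimum z = -12158/9

The optimum lies where -11u + 5v = 99 and -8u + 2v = 233.
Solving simultaneously gives u = -967/18, v = -1771/18.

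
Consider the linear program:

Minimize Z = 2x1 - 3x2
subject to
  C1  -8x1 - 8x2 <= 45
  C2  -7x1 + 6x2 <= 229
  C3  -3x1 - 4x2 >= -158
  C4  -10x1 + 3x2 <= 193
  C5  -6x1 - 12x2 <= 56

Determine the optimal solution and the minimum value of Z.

x1 = 16/23, x2 = 1793/46, minimum Z = -5315/46

Corner points and Z = 2x1 - 3x2:
  (-1679/104, 547/52) → Z = -830/13
  (-23/12, -89/24) → Z = 175/24
  (16/23, 1793/46) → Z = -5315/46
  (-157/13, 313/13) → Z = -1253/13
  (530/3, -93) → Z = 1897/3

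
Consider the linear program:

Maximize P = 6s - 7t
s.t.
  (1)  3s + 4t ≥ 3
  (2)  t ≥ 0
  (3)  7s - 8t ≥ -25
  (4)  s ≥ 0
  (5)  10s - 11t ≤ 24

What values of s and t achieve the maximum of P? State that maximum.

s = 12/5, t = 0, maximum P = 72/5

Extreme points and P = 6s - 7t:
  (1, 0) → P = 6
  (0, 3/4) → P = -21/4
  (12/5, 0) → P = 72/5
  (0, 25/8) → P = -175/8
  (467/3, 418/3) → P = -124/3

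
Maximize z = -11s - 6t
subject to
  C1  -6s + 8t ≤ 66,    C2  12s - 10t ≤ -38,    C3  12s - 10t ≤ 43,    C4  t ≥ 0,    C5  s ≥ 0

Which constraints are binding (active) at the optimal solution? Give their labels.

Vertices and z = -11s - 6t:
  (89/9, 47/3) → z = -1825/9
  (0, 33/4) → z = -99/2
  (0, 19/5) → z = -114/5

The maximum is at (0, 19/5). Substituting into each constraint, equality holds for C2 and C5; the remaining constraints have slack.

C2 and C5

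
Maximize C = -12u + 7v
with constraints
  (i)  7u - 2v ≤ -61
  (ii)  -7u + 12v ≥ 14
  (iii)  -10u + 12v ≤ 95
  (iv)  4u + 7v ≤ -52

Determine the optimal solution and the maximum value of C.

Feasible corners and C = -12u + 7v:
  (-352/35, -47/10) → C = 1229/14
  (-177/19, -40/19) → C = 1844/19
  (-27, -175/12) → C = 2663/12
  (-1289/118, -70/59) → C = 7244/59

The binding constraints are -7u + 12v = 14 and -10u + 12v = 95.
Solving simultaneously gives u = -27, v = -175/12.

u = -27, v = -175/12, maximum C = 2663/12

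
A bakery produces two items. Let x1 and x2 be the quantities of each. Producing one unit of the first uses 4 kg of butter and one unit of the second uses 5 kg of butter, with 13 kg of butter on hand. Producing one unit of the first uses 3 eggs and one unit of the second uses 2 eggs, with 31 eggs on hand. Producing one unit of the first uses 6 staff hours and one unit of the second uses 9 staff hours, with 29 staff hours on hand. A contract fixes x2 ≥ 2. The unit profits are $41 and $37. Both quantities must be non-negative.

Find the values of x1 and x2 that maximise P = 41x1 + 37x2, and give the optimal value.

Vertices and P = 41x1 + 37x2:
  (0, 13/5) → P = 481/5
  (0, 2) → P = 74
  (3/4, 2) → P = 419/4

The optimum lies where 4x1 + 5x2 = 13 and x2 = 2.
Solving simultaneously gives x1 = 3/4, x2 = 2.

x1 = 3/4, x2 = 2, maximum P = 419/4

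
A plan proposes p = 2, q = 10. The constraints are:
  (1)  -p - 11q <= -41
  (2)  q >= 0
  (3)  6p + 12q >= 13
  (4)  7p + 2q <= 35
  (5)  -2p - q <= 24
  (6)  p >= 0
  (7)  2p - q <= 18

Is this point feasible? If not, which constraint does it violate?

feasible

(1): -112 ≤ -41 ✓
(2): 10 ≥ 0 ✓
(3): 132 ≥ 13 ✓
(4): 34 ≤ 35 ✓
(5): -14 ≤ 24 ✓
(6): 2 ≥ 0 ✓
(7): -6 ≤ 18 ✓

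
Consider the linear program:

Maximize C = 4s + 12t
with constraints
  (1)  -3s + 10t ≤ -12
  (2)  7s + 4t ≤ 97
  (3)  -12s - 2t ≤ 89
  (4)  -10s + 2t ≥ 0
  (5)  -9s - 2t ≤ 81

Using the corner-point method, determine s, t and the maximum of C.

s = -12/47, t = -60/47, maximum C = -768/47

Feasible corners and C = 4s + 12t:
  (-433/63, -137/42) → C = -4198/63
  (-12/47, -60/47) → C = -768/47
  (-89/22, -445/22) → C = -2848/11

The binding constraints are -3s + 10t = -12 and -10s + 2t = 0.
Solving simultaneously gives s = -12/47, t = -60/47.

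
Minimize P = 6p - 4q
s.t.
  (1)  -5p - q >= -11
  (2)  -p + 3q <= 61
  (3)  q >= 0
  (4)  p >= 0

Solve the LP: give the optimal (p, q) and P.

Vertices and P = 6p - 4q:
  (11/5, 0) → P = 66/5
  (0, 11) → P = -44
  (0, 0) → P = 0

p = 0, q = 11, minimum P = -44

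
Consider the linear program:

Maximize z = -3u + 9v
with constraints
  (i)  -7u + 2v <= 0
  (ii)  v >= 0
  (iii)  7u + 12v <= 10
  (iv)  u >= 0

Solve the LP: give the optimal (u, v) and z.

Vertices and z = -3u + 9v:
  (0, 0) → z = 0
  (10/49, 5/7) → z = 285/49
  (10/7, 0) → z = -30/7

The optimum lies where -7u + 2v = 0 and 7u + 12v = 10.
Solving simultaneously gives u = 10/49, v = 5/7.

u = 10/49, v = 5/7, maximum z = 285/49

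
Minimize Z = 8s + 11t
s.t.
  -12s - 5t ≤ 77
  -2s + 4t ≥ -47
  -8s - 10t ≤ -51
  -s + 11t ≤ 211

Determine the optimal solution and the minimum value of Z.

s = 337/26, t = -137/26, minimum Z = 1189/26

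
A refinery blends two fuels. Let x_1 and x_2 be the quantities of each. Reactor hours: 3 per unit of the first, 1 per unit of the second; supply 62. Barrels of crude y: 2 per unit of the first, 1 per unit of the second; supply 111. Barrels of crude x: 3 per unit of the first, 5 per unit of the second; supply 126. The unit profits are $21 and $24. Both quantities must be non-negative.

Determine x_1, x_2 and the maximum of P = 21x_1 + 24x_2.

x_1 = 46/3, x_2 = 16, maximum P = 706

Vertices and P = 21x_1 + 24x_2:
  (0, 0) → P = 0
  (0, 126/5) → P = 3024/5
  (62/3, 0) → P = 434
  (46/3, 16) → P = 706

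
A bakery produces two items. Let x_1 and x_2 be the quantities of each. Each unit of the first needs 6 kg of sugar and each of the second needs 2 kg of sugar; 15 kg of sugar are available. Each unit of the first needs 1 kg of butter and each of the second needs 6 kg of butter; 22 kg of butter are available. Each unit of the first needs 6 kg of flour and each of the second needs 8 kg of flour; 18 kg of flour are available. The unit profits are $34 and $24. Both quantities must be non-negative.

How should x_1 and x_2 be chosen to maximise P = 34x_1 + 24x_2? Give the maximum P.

Vertices and P = 34x_1 + 24x_2:
  (0, 0) → P = 0
  (0, 9/4) → P = 54
  (5/2, 0) → P = 85
  (7/3, 1/2) → P = 274/3

The optimum lies where 6x_1 + 2x_2 = 15 and 6x_1 + 8x_2 = 18.
Solving simultaneously gives x_1 = 7/3, x_2 = 1/2.

x_1 = 7/3, x_2 = 1/2, maximum P = 274/3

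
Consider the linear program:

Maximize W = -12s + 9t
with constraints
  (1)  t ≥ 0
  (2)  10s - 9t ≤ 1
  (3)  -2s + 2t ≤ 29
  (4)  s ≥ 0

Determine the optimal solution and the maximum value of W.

s = 0, t = 29/2, maximum W = 261/2

Extreme points and W = -12s + 9t:
  (1/10, 0) → W = -6/5
  (0, 0) → W = 0
  (263/2, 146) → W = -264
  (0, 29/2) → W = 261/2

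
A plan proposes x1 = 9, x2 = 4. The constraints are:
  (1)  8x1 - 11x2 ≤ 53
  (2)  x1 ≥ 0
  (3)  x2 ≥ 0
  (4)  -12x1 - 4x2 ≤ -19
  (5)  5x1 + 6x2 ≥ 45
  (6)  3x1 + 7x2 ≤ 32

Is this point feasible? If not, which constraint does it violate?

not feasible — violates (6)

Constraint (6): 3x1 + 7x2 = 55, which is not ≤ 32. All other constraints are satisfied.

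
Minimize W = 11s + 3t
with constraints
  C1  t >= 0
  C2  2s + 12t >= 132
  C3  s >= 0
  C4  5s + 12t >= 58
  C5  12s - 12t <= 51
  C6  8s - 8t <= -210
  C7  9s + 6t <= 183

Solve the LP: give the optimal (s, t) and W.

s = 0, t = 105/4, minimum W = 315/4

At the optimal vertex, s = 0 and 8s - 8t = -210.
Solving simultaneously gives s = 0, t = 105/4.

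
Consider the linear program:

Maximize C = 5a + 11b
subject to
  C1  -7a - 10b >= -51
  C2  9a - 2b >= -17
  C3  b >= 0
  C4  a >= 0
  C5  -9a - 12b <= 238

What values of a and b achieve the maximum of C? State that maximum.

a = 0, b = 51/10, maximum C = 561/10

Extreme points and C = 5a + 11b:
  (51/7, 0) → C = 255/7
  (0, 51/10) → C = 561/10
  (0, 0) → C = 0

At the optimal vertex, -7a - 10b = -51 and a = 0.
Solving simultaneously gives a = 0, b = 51/10.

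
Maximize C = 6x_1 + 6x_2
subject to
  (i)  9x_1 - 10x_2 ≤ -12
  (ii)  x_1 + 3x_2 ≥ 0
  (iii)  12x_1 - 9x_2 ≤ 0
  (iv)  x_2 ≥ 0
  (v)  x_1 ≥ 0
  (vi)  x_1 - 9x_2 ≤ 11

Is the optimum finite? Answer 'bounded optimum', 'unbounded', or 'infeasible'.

From the feasible point (36/13, 48/13), moving in the direction (0, 1) keeps every constraint satisfied while C increases without bound.

unbounded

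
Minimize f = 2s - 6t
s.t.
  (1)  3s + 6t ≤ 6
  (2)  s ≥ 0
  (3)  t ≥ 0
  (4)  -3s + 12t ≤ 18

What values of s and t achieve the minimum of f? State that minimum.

s = 0, t = 1, minimum f = -6

At the optimal vertex, 3s + 6t = 6 and s = 0.
Solving simultaneously gives s = 0, t = 1.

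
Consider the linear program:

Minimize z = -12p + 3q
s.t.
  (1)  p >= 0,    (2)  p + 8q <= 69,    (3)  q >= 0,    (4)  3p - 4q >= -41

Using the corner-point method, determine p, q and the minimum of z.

p = 69, q = 0, minimum z = -828

Extreme points and z = -12p + 3q:
  (0, 69/8) → z = 207/8
  (0, 0) → z = 0
  (69, 0) → z = -828

At the optimal vertex, p + 8q = 69 and q = 0.
Solving simultaneously gives p = 69, q = 0.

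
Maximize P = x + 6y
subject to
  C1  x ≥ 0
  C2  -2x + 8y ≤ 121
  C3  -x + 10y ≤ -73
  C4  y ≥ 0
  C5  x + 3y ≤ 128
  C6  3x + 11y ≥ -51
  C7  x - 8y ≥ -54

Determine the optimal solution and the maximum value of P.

Vertices and P = x + 6y:
  (73, 0) → P = 73
  (1499/13, 55/13) → P = 1829/13
  (128, 0) → P = 128

The binding constraints are -x + 10y = -73 and x + 3y = 128.
Solving simultaneously gives x = 1499/13, y = 55/13.

x = 1499/13, y = 55/13, maximum P = 1829/13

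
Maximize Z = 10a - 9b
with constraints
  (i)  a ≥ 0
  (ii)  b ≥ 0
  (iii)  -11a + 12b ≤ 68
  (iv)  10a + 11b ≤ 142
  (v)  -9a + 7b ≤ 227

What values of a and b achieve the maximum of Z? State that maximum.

a = 71/5, b = 0, maximum Z = 142

Extreme points and Z = 10a - 9b:
  (0, 0) → Z = 0
  (0, 17/3) → Z = -51
  (71/5, 0) → Z = 142
  (956/241, 2242/241) → Z = -10618/241

At the optimal vertex, b = 0 and 10a + 11b = 142.
Solving simultaneously gives a = 71/5, b = 0.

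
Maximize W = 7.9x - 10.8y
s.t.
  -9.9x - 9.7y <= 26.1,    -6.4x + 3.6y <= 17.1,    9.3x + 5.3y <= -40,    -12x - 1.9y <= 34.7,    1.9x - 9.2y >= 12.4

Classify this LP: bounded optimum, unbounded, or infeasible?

infeasible

The boundaries -9.9x - 9.7y = 26.1 and 1.9x - 9.2y = 12.4 meet at (-11984/10951, -17235/10951), but that point violates 9.3x + 5.3y ≤ -40. Every candidate vertex is excluded by some other constraint, so the feasible region is empty.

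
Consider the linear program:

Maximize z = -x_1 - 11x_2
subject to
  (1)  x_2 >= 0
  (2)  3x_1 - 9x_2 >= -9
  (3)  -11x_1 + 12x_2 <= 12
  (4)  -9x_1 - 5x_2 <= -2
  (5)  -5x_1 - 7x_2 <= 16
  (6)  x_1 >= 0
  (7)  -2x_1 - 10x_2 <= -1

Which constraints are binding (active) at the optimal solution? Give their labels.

(1) and (7)

Corner points and z = -x_1 - 11x_2:
  (1/2, 0) → z = -1/2
  (0, 1) → z = -11
  (0, 2/5) → z = -22/5
  (3/16, 1/16) → z = -7/8
The feasible region is unbounded (it extends along (3, 1), (1, 0)), but z strictly decreases along every unbounded feasible direction, so there is no improving ray and the maximum is attained at a vertex.

The maximum is at (1/2, 0). Substituting into each constraint, equality holds for (1) and (7); the remaining constraints have slack.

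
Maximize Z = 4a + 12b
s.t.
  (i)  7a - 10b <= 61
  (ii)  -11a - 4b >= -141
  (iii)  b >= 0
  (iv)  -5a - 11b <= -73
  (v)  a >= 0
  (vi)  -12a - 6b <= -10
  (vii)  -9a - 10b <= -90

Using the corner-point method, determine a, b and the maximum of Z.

Vertices and Z = 4a + 12b:
  (827/69, 158/69) → Z = 5204/69
  (1401/127, 206/127) → Z = 8076/127
  (0, 141/4) → Z = 423
  (260/49, 207/49) → Z = 3524/49
  (0, 9) → Z = 108

a = 0, b = 141/4, maximum Z = 423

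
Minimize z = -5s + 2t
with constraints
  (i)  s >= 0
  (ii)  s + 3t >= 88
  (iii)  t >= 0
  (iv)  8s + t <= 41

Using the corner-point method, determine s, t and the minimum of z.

The optimum lies where s + 3t = 88 and 8s + t = 41.
Solving simultaneously gives s = 35/23, t = 663/23.

s = 35/23, t = 663/23, minimum z = 1151/23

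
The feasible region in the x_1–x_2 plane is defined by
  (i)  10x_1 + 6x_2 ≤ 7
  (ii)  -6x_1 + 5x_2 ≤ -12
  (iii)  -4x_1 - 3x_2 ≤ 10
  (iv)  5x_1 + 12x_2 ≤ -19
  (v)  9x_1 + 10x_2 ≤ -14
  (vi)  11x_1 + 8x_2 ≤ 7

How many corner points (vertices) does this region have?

Of the 15 pairwise boundary intersections, those satisfying every inequality are:
  (27/2, -64/3)
  (77/23, -203/46)
  (-7/19, -54/19)
  (10/21, -64/35)

4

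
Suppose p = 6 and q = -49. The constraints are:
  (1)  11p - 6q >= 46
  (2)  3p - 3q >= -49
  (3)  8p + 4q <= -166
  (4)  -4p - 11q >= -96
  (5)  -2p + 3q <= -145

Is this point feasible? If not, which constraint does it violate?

Constraint (3): 8p + 4q = -148, which is not ≤ -166. All other constraints are satisfied.

not feasible — violates (3)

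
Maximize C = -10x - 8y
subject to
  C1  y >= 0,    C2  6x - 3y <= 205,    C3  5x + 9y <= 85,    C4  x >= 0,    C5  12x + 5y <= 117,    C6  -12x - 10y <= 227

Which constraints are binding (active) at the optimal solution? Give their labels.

C1 and C4

Feasible corners and C = -10x - 8y:
  (0, 0) → C = 0
  (39/4, 0) → C = -195/2
  (0, 85/9) → C = -680/9
  (628/83, 435/83) → C = -9760/83

The maximum is at (0, 0). Substituting into each constraint, equality holds for C1 and C4; the remaining constraints have slack.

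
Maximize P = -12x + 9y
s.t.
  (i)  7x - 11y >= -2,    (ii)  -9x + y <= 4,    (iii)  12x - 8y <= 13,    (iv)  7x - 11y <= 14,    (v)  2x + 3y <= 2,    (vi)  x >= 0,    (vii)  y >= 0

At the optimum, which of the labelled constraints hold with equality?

(i) and (vi)

Extreme points and P = -12x + 9y:
  (16/43, 18/43) → P = -30/43
  (0, 2/11) → P = 18/11
  (1, 0) → P = -12
  (0, 0) → P = 0

The maximum is at (0, 2/11). Substituting into each constraint, equality holds for (i) and (vi); the remaining constraints have slack.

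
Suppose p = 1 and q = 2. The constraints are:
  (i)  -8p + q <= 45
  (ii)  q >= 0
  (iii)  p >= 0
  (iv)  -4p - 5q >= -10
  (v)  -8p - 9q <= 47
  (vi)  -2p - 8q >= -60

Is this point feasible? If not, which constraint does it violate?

not feasible — violates (iv)

Constraint (iv): -4p - 5q = -14, which is not ≥ -10. All other constraints are satisfied.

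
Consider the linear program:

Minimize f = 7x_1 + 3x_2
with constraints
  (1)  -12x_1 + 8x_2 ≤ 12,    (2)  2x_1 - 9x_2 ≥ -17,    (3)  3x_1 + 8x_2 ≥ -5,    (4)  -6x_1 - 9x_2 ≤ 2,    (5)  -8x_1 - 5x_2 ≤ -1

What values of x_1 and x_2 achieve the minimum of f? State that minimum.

Corner points and f = 7x_1 + 3x_2:
  (7/23, 45/23) → f = 8
  (-13/31, 27/31) → f = -10/31
  (29/21, -8/7) → f = 131/21
  (19/42, -11/21) → f = 67/42
The feasible region is unbounded (it extends along (8, -3), (9, 2)), but f strictly increases along every unbounded feasible direction, so there is no improving ray and the minimum is attained at a vertex.

x_1 = -13/31, x_2 = 27/31, minimum f = -10/31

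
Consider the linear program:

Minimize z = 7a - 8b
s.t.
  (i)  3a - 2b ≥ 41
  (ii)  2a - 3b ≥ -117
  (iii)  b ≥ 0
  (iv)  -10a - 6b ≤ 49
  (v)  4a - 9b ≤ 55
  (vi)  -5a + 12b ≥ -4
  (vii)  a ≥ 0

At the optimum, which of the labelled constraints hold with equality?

(i) and (ii)

Vertices and z = 7a - 8b:
  (357/5, 433/5) → z = -193
  (242/13, 193/26) → z = 922/13
  (208, 259/3) → z = 2296/3
The feasible region is unbounded (it extends along (3, 2), (9, 4)), but z strictly increases along every unbounded feasible direction, so there is no improving ray and the minimum is attained at a vertex.

The minimum is at (357/5, 433/5). Substituting into each constraint, equality holds for (i) and (ii); the remaining constraints have slack.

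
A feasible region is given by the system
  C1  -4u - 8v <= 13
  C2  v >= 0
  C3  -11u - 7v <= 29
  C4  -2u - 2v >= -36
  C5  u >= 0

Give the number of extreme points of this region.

Pairwise boundary intersections that survive every other constraint:
  (18, 0)
  (0, 0)
  (0, 18)

3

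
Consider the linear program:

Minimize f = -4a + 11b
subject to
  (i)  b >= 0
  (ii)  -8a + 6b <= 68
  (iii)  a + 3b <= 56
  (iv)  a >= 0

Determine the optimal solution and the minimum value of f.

a = 56, b = 0, minimum f = -224

Feasible corners and f = -4a + 11b:
  (56, 0) → f = -224
  (0, 0) → f = 0
  (22/5, 86/5) → f = 858/5
  (0, 34/3) → f = 374/3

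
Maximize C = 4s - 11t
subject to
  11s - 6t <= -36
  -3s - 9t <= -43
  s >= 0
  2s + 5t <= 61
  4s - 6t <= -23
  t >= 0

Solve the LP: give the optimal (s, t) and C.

Corner points and C = 4s - 11t:
  (0, 6) → C = -66
  (186/67, 743/67) → C = -7429/67
  (0, 61/5) → C = -671/5

The binding constraints are 11s - 6t = -36 and s = 0.
Solving simultaneously gives s = 0, t = 6.

s = 0, t = 6, maximum C = -66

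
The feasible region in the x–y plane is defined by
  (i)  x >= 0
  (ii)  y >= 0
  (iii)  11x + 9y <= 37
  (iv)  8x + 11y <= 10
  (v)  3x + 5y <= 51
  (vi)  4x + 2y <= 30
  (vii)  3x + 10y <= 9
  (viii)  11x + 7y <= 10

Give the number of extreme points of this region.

Intersecting each pair of boundary lines and keeping only the points that satisfy every inequality leaves:
  (0, 0)
  (0, 9/10)
  (10/11, 0)
  (1/47, 42/47)
  (8/13, 6/13)

5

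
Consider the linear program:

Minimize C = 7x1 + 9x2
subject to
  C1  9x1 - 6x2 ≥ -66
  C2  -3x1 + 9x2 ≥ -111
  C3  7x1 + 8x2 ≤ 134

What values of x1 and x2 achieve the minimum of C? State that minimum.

x1 = -20, x2 = -19, minimum C = -311

At the optimal vertex, 9x1 - 6x2 = -66 and -3x1 + 9x2 = -111.
Solving simultaneously gives x1 = -20, x2 = -19.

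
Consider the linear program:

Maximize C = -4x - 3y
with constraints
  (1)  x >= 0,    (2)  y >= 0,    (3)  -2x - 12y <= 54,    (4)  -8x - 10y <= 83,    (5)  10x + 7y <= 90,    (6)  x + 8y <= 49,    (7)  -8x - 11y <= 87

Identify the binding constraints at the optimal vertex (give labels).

(1) and (2)

Feasible corners and C = -4x - 3y:
  (0, 0) → C = 0
  (0, 49/8) → C = -147/8
  (9, 0) → C = -36
  (377/73, 400/73) → C = -2708/73

The maximum is at (0, 0). Substituting into each constraint, equality holds for (1) and (2); the remaining constraints have slack.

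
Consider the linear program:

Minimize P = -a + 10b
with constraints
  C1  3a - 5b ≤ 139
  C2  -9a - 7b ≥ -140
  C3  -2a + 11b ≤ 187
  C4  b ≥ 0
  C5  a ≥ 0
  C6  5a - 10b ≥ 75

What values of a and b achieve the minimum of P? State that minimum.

The binding constraints are -9a - 7b = -140 and b = 0.
Solving simultaneously gives a = 140/9, b = 0.

a = 140/9, b = 0, minimum P = -140/9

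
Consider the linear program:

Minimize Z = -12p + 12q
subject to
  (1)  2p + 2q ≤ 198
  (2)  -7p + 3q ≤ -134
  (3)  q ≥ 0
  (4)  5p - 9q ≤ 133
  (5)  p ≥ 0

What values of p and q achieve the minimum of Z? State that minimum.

p = 512/7, q = 181/7, minimum Z = -3972/7

Corner points and Z = -12p + 12q:
  (431/10, 559/10) → Z = 768/5
  (512/7, 181/7) → Z = -3972/7
  (134/7, 0) → Z = -1608/7
  (133/5, 0) → Z = -1596/5

The optimum lies where 2p + 2q = 198 and 5p - 9q = 133.
Solving simultaneously gives p = 512/7, q = 181/7.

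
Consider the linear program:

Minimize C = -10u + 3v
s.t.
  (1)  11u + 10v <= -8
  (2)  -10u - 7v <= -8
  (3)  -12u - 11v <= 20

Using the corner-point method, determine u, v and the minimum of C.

Extreme points and C = -10u + 3v:
  (136/23, -168/23) → C = -1864/23
  (112, -124) → C = -1492
  (114/13, -148/13) → C = -1584/13

At the optimal vertex, 11u + 10v = -8 and -12u - 11v = 20.
Solving simultaneously gives u = 112, v = -124.

u = 112, v = -124, minimum C = -1492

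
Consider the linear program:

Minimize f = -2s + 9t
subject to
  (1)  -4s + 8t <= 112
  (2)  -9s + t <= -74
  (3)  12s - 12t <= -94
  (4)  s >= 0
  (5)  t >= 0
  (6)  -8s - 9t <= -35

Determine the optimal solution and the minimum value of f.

s = 491/48, t = 289/16, minimum f = 6821/48

Feasible corners and f = -2s + 9t:
  (176/17, 326/17) → f = 2582/17
  (37/3, 121/6) → f = 941/6
  (491/48, 289/16) → f = 6821/48

The binding constraints are -9s + t = -74 and 12s - 12t = -94.
Solving simultaneously gives s = 491/48, t = 289/16.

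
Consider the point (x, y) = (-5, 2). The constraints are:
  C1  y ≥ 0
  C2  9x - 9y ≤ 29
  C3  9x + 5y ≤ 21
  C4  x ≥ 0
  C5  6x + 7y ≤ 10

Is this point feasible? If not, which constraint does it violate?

Constraint C4: x = -5, which is not ≥ 0. All other constraints are satisfied.

not feasible — violates C4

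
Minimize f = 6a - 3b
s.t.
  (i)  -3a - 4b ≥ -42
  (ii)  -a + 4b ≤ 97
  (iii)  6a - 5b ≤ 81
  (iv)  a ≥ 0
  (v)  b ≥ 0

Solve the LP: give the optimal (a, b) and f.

a = 0, b = 21/2, minimum f = -63/2

Corner points and f = 6a - 3b:
  (178/13, 3/13) → f = 1059/13
  (0, 21/2) → f = -63/2
  (27/2, 0) → f = 81
  (0, 0) → f = 0

The optimum lies where -3a - 4b = -42 and a = 0.
Solving simultaneously gives a = 0, b = 21/2.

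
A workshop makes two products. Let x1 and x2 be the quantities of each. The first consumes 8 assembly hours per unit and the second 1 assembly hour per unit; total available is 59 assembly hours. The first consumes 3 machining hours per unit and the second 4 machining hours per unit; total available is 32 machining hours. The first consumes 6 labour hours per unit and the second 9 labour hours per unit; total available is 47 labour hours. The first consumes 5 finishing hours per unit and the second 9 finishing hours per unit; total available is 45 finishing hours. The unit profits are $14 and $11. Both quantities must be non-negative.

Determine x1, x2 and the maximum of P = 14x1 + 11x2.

Extreme points and P = 14x1 + 11x2:
  (0, 0) → P = 0
  (0, 5) → P = 55
  (59/8, 0) → P = 413/4
  (22/3, 1/3) → P = 319/3
  (2, 35/9) → P = 637/9

x1 = 22/3, x2 = 1/3, maximum P = 319/3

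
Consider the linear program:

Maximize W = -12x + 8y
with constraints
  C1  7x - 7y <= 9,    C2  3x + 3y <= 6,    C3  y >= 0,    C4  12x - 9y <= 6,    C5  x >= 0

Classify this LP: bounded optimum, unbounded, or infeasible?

bounded optimum

Extreme points and W = -12x + 8y:
  (8/7, 6/7) → W = -48/7
  (0, 2) → W = 16
  (1/2, 0) → W = -6
  (0, 0) → W = 0
The feasible region has finitely many vertices and no improving ray; the maximum is 16 at (0, 2).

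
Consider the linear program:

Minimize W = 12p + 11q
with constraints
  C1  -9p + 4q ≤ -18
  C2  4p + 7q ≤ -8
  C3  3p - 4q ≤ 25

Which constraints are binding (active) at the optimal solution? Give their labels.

C1 and C3

Extreme points and W = 12p + 11q:
  (94/79, -144/79) → W = -456/79
  (-7/6, -57/8) → W = -739/8
  (143/37, -124/37) → W = 352/37

The minimum is at (-7/6, -57/8). Substituting into each constraint, equality holds for C1 and C3; the remaining constraints have slack.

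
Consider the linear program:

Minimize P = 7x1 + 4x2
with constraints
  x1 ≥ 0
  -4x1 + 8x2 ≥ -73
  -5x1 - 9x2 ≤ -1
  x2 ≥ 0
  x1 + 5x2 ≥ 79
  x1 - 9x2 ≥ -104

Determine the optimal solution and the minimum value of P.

x1 = 191/14, x2 = 183/14, minimum P = 2069/14

Extreme points and P = 7x1 + 4x2:
  (997/28, 243/28) → P = 7951/28
  (1489/28, 489/28) → P = 12379/28
  (191/14, 183/14) → P = 2069/14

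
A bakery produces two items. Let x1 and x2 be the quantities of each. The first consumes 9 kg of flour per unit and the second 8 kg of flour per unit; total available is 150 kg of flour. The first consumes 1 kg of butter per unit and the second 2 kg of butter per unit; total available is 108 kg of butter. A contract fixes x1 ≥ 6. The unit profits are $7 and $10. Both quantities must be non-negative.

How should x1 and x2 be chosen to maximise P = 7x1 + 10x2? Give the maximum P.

At the optimal vertex, 9x1 + 8x2 = 150 and x1 = 6.
Solving simultaneously gives x1 = 6, x2 = 12.

x1 = 6, x2 = 12, maximum P = 162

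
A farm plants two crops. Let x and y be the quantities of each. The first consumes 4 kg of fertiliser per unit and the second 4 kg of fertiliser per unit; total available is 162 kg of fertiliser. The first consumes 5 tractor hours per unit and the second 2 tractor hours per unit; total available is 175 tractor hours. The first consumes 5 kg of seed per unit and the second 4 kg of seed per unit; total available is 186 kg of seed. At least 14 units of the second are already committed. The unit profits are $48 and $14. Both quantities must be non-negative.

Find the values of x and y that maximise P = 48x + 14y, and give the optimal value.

x = 26, y = 14, maximum P = 1444

Extreme points and P = 48x + 14y:
  (0, 81/2) → P = 567
  (0, 14) → P = 196
  (24, 33/2) → P = 1383
  (26, 14) → P = 1444

At the optimal vertex, 5x + 4y = 186 and y = 14.
Solving simultaneously gives x = 26, y = 14.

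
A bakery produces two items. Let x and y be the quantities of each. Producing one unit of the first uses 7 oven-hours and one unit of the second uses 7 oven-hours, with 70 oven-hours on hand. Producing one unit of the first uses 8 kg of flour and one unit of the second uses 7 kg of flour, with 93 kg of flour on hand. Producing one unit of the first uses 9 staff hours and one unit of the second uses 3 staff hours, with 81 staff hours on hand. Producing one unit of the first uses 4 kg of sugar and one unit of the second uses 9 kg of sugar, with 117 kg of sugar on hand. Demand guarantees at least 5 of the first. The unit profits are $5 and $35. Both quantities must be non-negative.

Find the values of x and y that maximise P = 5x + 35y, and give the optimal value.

x = 5, y = 5, maximum P = 200

Feasible corners and P = 5x + 35y:
  (9, 0) → P = 45
  (5, 0) → P = 25
  (17/2, 3/2) → P = 95
  (5, 5) → P = 200

The binding constraints are 7x + 7y = 70 and x = 5.
Solving simultaneously gives x = 5, y = 5.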